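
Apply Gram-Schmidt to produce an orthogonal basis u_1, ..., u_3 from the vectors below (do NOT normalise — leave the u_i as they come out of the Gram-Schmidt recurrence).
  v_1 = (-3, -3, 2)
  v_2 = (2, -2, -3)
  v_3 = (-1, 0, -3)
Orthogonal basis:
  u_1 = (-3, -3, 2)
  u_2 = (13/11, -31/11, -27/11)
  u_3 = (-49/26, 245/338, -294/169)

Apply the Gram-Schmidt recurrence
  u_1 = v_1
  u_i = v_i − Σ_{j<i} ((v_i · u_j) / (u_j · u_j)) · u_j.

Step by step this gives:
  u_1 = (-3, -3, 2)
  u_2 = (13/11, -31/11, -27/11)
  u_3 = (-49/26, 245/338, -294/169)

Orthogonality check:
  u_2 · u_1 = 0 (should be 0)
  u_3 · u_1 = 0 (should be 0)
  u_3 · u_2 = 0 (should be 0)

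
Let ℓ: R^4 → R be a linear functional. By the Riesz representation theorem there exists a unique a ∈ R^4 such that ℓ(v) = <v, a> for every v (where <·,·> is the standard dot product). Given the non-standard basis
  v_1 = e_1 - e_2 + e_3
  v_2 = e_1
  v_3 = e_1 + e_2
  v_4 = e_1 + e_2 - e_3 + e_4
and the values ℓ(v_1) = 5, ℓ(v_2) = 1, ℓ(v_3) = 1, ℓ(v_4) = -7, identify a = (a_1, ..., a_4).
a = (1, 0, 4, -4)

Write a = (a_1, ..., a_4) in the standard basis. For each basis vector v_i, ℓ(v_i) = <v_i, a> is a linear equation in the a_j's. Collect the n equations into a matrix system V a = ℓ, where row i of V is v_i (expressed in the standard basis). Since V is invertible (lower-triangular with 1s on the diagonal, up to permutation), solve by back-substitution:
  V =
[[1, -1, 1, 0],
 [1, 0, 0, 0],
 [1, 1, 0, 0],
 [1, 1, -1, 1]]
  V a = (5, 1, 1, -7)
Solving gives a = (1, 0, 4, -4).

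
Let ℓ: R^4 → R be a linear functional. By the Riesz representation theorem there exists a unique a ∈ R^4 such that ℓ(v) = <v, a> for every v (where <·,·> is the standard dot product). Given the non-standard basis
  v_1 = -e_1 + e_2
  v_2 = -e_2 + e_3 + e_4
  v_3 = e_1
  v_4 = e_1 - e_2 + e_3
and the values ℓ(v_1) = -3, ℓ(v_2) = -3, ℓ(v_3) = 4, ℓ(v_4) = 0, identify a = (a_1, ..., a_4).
a = (4, 1, -3, 1)

Write a = (a_1, ..., a_4) in the standard basis. For each basis vector v_i, ℓ(v_i) = <v_i, a> is a linear equation in the a_j's. Collect the n equations into a matrix system V a = ℓ, where row i of V is v_i (expressed in the standard basis). Since V is invertible (lower-triangular with 1s on the diagonal, up to permutation), solve by back-substitution:
  V =
[[-1, 1, 0, 0],
 [0, -1, 1, 1],
 [1, 0, 0, 0],
 [1, -1, 1, 0]]
  V a = (-3, -3, 4, 0)
Solving gives a = (4, 1, -3, 1).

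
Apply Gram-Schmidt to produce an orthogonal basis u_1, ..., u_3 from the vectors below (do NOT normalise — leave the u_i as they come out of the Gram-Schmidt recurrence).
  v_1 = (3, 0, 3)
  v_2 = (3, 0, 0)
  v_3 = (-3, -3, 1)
Orthogonal basis:
  u_1 = (3, 0, 3)
  u_2 = (3/2, 0, -3/2)
  u_3 = (0, -3, 0)

Apply the Gram-Schmidt recurrence
  u_1 = v_1
  u_i = v_i − Σ_{j<i} ((v_i · u_j) / (u_j · u_j)) · u_j.

Step by step this gives:
  u_1 = (3, 0, 3)
  u_2 = (3/2, 0, -3/2)
  u_3 = (0, -3, 0)

Orthogonality check:
  u_2 · u_1 = 0 (should be 0)
  u_3 · u_1 = 0 (should be 0)
  u_3 · u_2 = 0 (should be 0)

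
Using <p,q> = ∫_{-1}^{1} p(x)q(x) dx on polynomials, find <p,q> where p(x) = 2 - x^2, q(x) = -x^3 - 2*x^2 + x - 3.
<p,q> = -178/15

Expand the product: p(x)·q(x) = x^5 + 2*x^4 - 3*x^3 - x^2 + 2*x - 6.
∫_{-1}^{1} of each monomial x^k gives [2/(k+1) if k even, 0 if k odd]. Integrating term-by-term (or equivalently evaluating the antiderivative F(x) = x^6/6 + 2*x^5/5 - 3*x^4/4 - x^3/3 + x^2 - 6*x at the endpoints):
  F(1) − F(−1) = -331/60 − (127/20) = -178/15.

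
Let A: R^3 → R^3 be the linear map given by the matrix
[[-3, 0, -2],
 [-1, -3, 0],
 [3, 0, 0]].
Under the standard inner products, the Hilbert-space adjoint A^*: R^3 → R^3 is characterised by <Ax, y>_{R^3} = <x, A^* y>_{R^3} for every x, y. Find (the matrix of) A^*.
A^* = A^T =
[[-3, -1, 3],
 [0, -3, 0],
 [-2, 0, 0]]

For real matrices with standard dot products, the defining identity <Ax, y> = <x, A^* y> gives (Ax)^T y = x^T (A^*) y, i.e. x^T A^T y = x^T (A^*) y. Since this holds for all x, y, we must have A^* = A^T. Therefore
A^* =
[[-3, -1, 3],
 [0, -3, 0],
 [-2, 0, 0]].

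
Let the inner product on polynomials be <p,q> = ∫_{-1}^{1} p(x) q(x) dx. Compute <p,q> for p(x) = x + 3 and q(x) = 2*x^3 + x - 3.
<p,q> = -248/15

Expand the product: p(x)·q(x) = 2*x^4 + 6*x^3 + x^2 - 9.
∫_{-1}^{1} of each monomial x^k gives [2/(k+1) if k even, 0 if k odd]. Integrating term-by-term (or equivalently evaluating the antiderivative F(x) = 2*x^5/5 + 3*x^4/2 + x^3/3 - 9*x at the endpoints):
  F(1) − F(−1) = -203/30 − (293/30) = -248/15.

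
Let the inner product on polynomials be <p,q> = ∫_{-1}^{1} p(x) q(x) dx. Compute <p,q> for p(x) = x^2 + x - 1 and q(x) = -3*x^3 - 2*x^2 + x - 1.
<p,q> = 4/3

Expand the product: p(x)·q(x) = -3*x^5 - 5*x^4 + 2*x^3 + 2*x^2 - 2*x + 1.
∫_{-1}^{1} of each monomial x^k gives [2/(k+1) if k even, 0 if k odd]. Integrating term-by-term (or equivalently evaluating the antiderivative F(x) = -x^6/2 - x^5 + x^4/2 + 2*x^3/3 - x^2 + x at the endpoints):
  F(1) − F(−1) = -1/3 − (-5/3) = 4/3.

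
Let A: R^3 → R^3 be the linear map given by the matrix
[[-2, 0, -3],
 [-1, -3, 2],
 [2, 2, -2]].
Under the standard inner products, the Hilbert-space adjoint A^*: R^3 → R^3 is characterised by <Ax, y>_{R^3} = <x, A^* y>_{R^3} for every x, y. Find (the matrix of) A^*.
A^* = A^T =
[[-2, -1, 2],
 [0, -3, 2],
 [-3, 2, -2]]

For real matrices with standard dot products, the defining identity <Ax, y> = <x, A^* y> gives (Ax)^T y = x^T (A^*) y, i.e. x^T A^T y = x^T (A^*) y. Since this holds for all x, y, we must have A^* = A^T. Therefore
A^* =
[[-2, -1, 2],
 [0, -3, 2],
 [-3, 2, -2]].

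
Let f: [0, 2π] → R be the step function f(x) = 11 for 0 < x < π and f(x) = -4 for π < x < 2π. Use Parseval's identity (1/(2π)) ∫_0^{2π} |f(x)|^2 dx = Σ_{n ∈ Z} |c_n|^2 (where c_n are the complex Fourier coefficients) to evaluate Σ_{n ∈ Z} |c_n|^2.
Σ |c_n|^2 = 137/2

Parseval equates the L^2 energy of f (normalised by 1/(2π)) with the ℓ^2 sum of its Fourier coefficients: (1/(2π)) ∫_0^{2π} |f|^2 = Σ |c_n|^2.
Compute the left side: (1/(2π)) [∫_0^π 11^2 dx + ∫_π^{2π} (-4)^2 dx] = (1/(2π)) · (121π + 16π) = (121 + 16)/2 = 137/2.
So Σ_{n ∈ Z} |c_n|^2 = 137/2.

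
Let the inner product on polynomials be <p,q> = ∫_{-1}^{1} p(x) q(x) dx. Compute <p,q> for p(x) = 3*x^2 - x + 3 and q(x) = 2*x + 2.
<p,q> = 44/3

Expand the product: p(x)·q(x) = 6*x^3 + 4*x^2 + 4*x + 6.
∫_{-1}^{1} of each monomial x^k gives [2/(k+1) if k even, 0 if k odd]. Integrating term-by-term (or equivalently evaluating the antiderivative F(x) = 3*x^4/2 + 4*x^3/3 + 2*x^2 + 6*x at the endpoints):
  F(1) − F(−1) = 65/6 − (-23/6) = 44/3.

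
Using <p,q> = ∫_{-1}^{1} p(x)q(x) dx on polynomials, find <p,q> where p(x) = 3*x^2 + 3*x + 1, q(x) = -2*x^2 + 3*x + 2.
<p,q> = 154/15

Expand the product: p(x)·q(x) = -6*x^4 + 3*x^3 + 13*x^2 + 9*x + 2.
∫_{-1}^{1} of each monomial x^k gives [2/(k+1) if k even, 0 if k odd]. Integrating term-by-term (or equivalently evaluating the antiderivative F(x) = -6*x^5/5 + 3*x^4/4 + 13*x^3/3 + 9*x^2/2 + 2*x at the endpoints):
  F(1) − F(−1) = 623/60 − (7/60) = 154/15.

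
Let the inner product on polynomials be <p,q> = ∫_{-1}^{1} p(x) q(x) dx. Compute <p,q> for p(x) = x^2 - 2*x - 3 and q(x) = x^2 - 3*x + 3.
<p,q> = -68/5

Expand the product: p(x)·q(x) = x^4 - 5*x^3 + 6*x^2 + 3*x - 9.
∫_{-1}^{1} of each monomial x^k gives [2/(k+1) if k even, 0 if k odd]. Integrating term-by-term (or equivalently evaluating the antiderivative F(x) = x^5/5 - 5*x^4/4 + 2*x^3 + 3*x^2/2 - 9*x at the endpoints):
  F(1) − F(−1) = -131/20 − (141/20) = -68/5.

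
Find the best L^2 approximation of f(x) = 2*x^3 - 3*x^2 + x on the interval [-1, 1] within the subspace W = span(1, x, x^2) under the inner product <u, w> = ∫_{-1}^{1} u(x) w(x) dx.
g(x) = -3*x^2 + 11*x/5

The best approximation g ∈ W is the orthogonal projection of f onto W. Writing g = a_0 + a_1 x + a_2 x^2, the coefficients solve the normal equations G · a = b where
  G_{ij} = <φ_i, φ_j> and b_i = <f, φ_i>, with φ_0 = 1, φ_1 = x, φ_2 = x^2.
G =
  [2, 0, 2/3]
  [0, 2/3, 0]
  [2/3, 0, 2/5],
b = (-2, 22/15, -6/5).
Solving gives a_0 = 0, a_1 = 11/5, a_2 = -3, so
  g(x) = -3*x^2 + 11*x/5.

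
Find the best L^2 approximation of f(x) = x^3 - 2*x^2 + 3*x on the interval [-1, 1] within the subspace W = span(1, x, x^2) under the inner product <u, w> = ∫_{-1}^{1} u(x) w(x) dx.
g(x) = -2*x^2 + 18*x/5

The best approximation g ∈ W is the orthogonal projection of f onto W. Writing g = a_0 + a_1 x + a_2 x^2, the coefficients solve the normal equations G · a = b where
  G_{ij} = <φ_i, φ_j> and b_i = <f, φ_i>, with φ_0 = 1, φ_1 = x, φ_2 = x^2.
G =
  [2, 0, 2/3]
  [0, 2/3, 0]
  [2/3, 0, 2/5],
b = (-4/3, 12/5, -4/5).
Solving gives a_0 = 0, a_1 = 18/5, a_2 = -2, so
  g(x) = -2*x^2 + 18*x/5.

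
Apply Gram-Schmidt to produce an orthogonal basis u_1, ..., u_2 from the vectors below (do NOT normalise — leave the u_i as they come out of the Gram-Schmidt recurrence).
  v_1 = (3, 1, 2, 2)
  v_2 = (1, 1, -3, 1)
Orthogonal basis:
  u_1 = (3, 1, 2, 2)
  u_2 = (1, 1, -3, 1)

Apply the Gram-Schmidt recurrence
  u_1 = v_1
  u_i = v_i − Σ_{j<i} ((v_i · u_j) / (u_j · u_j)) · u_j.

Step by step this gives:
  u_1 = (3, 1, 2, 2)
  u_2 = (1, 1, -3, 1)

Orthogonality check:
  u_2 · u_1 = 0 (should be 0)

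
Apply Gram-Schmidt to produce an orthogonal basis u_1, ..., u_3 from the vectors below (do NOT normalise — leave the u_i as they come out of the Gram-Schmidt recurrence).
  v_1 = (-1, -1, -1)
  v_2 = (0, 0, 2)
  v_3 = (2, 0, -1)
Orthogonal basis:
  u_1 = (-1, -1, -1)
  u_2 = (-2/3, -2/3, 4/3)
  u_3 = (1, -1, 0)

Apply the Gram-Schmidt recurrence
  u_1 = v_1
  u_i = v_i − Σ_{j<i} ((v_i · u_j) / (u_j · u_j)) · u_j.

Step by step this gives:
  u_1 = (-1, -1, -1)
  u_2 = (-2/3, -2/3, 4/3)
  u_3 = (1, -1, 0)

Orthogonality check:
  u_2 · u_1 = 0 (should be 0)
  u_3 · u_1 = 0 (should be 0)
  u_3 · u_2 = 0 (should be 0)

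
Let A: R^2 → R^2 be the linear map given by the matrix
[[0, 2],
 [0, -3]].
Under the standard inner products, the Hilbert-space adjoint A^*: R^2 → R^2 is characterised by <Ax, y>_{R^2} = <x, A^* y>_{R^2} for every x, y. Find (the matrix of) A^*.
A^* = A^T =
[[0, 0],
 [2, -3]]

For real matrices with standard dot products, the defining identity <Ax, y> = <x, A^* y> gives (Ax)^T y = x^T (A^*) y, i.e. x^T A^T y = x^T (A^*) y. Since this holds for all x, y, we must have A^* = A^T. Therefore
A^* =
[[0, 0],
 [2, -3]].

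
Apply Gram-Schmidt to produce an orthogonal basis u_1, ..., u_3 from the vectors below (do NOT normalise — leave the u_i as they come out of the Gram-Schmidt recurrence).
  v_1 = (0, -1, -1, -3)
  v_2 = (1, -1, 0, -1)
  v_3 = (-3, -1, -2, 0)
Orthogonal basis:
  u_1 = (0, -1, -1, -3)
  u_2 = (1, -7/11, 4/11, 1/11)
  u_3 = (-1, -2, -1, 1)

Apply the Gram-Schmidt recurrence
  u_1 = v_1
  u_i = v_i − Σ_{j<i} ((v_i · u_j) / (u_j · u_j)) · u_j.

Step by step this gives:
  u_1 = (0, -1, -1, -3)
  u_2 = (1, -7/11, 4/11, 1/11)
  u_3 = (-1, -2, -1, 1)

Orthogonality check:
  u_2 · u_1 = 0 (should be 0)
  u_3 · u_1 = 0 (should be 0)
  u_3 · u_2 = 0 (should be 0)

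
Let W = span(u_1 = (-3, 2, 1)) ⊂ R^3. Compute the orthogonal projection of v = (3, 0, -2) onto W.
proj_W(v) = (33/14, -11/7, -11/14)

Set up U = [u_1 | ... | u_1] ∈ R^(3×1). The projector onto W = col(U) is P = U (U^T U)^(-1) U^T.
Compute U^T U =
  [14],
and U^T v = (-11).
Solve U^T U · c = U^T v for the coefficients: c = (-11/14). The projection is proj_W(v) = U c.
Check: (v - proj_W(v)) · u_1 = 0  (should be 0).
Result: proj_W(v) = (33/14, -11/7, -11/14).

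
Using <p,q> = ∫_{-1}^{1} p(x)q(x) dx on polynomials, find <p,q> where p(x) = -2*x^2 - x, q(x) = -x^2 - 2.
<p,q> = 52/15

Expand the product: p(x)·q(x) = 2*x^4 + x^3 + 4*x^2 + 2*x.
∫_{-1}^{1} of each monomial x^k gives [2/(k+1) if k even, 0 if k odd]. Integrating term-by-term (or equivalently evaluating the antiderivative F(x) = 2*x^5/5 + x^4/4 + 4*x^3/3 + x^2 at the endpoints):
  F(1) − F(−1) = 179/60 − (-29/60) = 52/15.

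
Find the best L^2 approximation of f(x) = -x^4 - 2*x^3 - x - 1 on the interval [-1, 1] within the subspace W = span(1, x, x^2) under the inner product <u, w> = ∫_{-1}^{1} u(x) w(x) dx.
g(x) = -6*x^2/7 - 11*x/5 - 32/35

The best approximation g ∈ W is the orthogonal projection of f onto W. Writing g = a_0 + a_1 x + a_2 x^2, the coefficients solve the normal equations G · a = b where
  G_{ij} = <φ_i, φ_j> and b_i = <f, φ_i>, with φ_0 = 1, φ_1 = x, φ_2 = x^2.
G =
  [2, 0, 2/3]
  [0, 2/3, 0]
  [2/3, 0, 2/5],
b = (-12/5, -22/15, -20/21).
Solving gives a_0 = -32/35, a_1 = -11/5, a_2 = -6/7, so
  g(x) = -6*x^2/7 - 11*x/5 - 32/35.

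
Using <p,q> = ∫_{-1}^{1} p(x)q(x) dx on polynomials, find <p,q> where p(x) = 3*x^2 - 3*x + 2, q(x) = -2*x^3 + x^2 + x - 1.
<p,q> = -46/15

Expand the product: p(x)·q(x) = -6*x^5 + 9*x^4 - 4*x^3 - 4*x^2 + 5*x - 2.
∫_{-1}^{1} of each monomial x^k gives [2/(k+1) if k even, 0 if k odd]. Integrating term-by-term (or equivalently evaluating the antiderivative F(x) = -x^6 + 9*x^5/5 - x^4 - 4*x^3/3 + 5*x^2/2 - 2*x at the endpoints):
  F(1) − F(−1) = -31/30 − (61/30) = -46/15.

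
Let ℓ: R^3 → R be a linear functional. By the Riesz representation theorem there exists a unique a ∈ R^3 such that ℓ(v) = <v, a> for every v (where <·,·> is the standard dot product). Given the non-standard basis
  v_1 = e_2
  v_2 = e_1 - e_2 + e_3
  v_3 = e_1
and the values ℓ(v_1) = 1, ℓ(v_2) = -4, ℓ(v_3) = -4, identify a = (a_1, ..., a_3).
a = (-4, 1, 1)

Write a = (a_1, ..., a_3) in the standard basis. For each basis vector v_i, ℓ(v_i) = <v_i, a> is a linear equation in the a_j's. Collect the n equations into a matrix system V a = ℓ, where row i of V is v_i (expressed in the standard basis). Since V is invertible (lower-triangular with 1s on the diagonal, up to permutation), solve by back-substitution:
  V =
[[0, 1, 0],
 [1, -1, 1],
 [1, 0, 0]]
  V a = (1, -4, -4)
Solving gives a = (-4, 1, 1).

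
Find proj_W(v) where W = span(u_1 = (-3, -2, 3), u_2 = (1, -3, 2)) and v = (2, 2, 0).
proj_W(v) = (314/227, 202/227, -308/227)

Set up U = [u_1 | ... | u_2] ∈ R^(3×2). The projector onto W = col(U) is P = U (U^T U)^(-1) U^T.
Compute U^T U =
  [22, 9]
  [9, 14],
and U^T v = (-10, -4).
Solve U^T U · c = U^T v for the coefficients: c = (-104/227, 2/227). The projection is proj_W(v) = U c.
Check: (v - proj_W(v)) · u_1 = 0  (should be 0).
Check: (v - proj_W(v)) · u_2 = 0  (should be 0).
Result: proj_W(v) = (314/227, 202/227, -308/227).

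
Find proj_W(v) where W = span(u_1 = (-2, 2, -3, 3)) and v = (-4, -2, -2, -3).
proj_W(v) = (-1/13, 1/13, -3/26, 3/26)

Set up U = [u_1 | ... | u_1] ∈ R^(4×1). The projector onto W = col(U) is P = U (U^T U)^(-1) U^T.
Compute U^T U =
  [26],
and U^T v = (1).
Solve U^T U · c = U^T v for the coefficients: c = (1/26). The projection is proj_W(v) = U c.
Check: (v - proj_W(v)) · u_1 = 0  (should be 0).
Result: proj_W(v) = (-1/13, 1/13, -3/26, 3/26).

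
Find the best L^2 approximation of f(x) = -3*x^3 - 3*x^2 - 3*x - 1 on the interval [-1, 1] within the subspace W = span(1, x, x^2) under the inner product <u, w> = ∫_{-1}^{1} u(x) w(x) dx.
g(x) = -3*x^2 - 24*x/5 - 1

The best approximation g ∈ W is the orthogonal projection of f onto W. Writing g = a_0 + a_1 x + a_2 x^2, the coefficients solve the normal equations G · a = b where
  G_{ij} = <φ_i, φ_j> and b_i = <f, φ_i>, with φ_0 = 1, φ_1 = x, φ_2 = x^2.
G =
  [2, 0, 2/3]
  [0, 2/3, 0]
  [2/3, 0, 2/5],
b = (-4, -16/5, -28/15).
Solving gives a_0 = -1, a_1 = -24/5, a_2 = -3, so
  g(x) = -3*x^2 - 24*x/5 - 1.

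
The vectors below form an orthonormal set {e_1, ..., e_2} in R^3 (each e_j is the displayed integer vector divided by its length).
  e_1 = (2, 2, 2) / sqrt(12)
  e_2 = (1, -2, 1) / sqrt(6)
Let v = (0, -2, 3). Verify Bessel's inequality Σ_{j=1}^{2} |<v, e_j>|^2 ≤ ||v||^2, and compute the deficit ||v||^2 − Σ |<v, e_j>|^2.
Σ |<v, e_j>|^2 = 17/2; ||v||^2 = 13; deficit = 9/2

Write each e_j = u_j / sqrt(<u_j, u_j>) where u_j is the displayed integer vector. Then <v, e_j> = <v, u_j> / sqrt(<u_j, u_j>), so |<v, e_j>|^2 = <v, u_j>^2 / <u_j, u_j>.
Coefficients: <v, e_1> = 2/sqrt(12), <v, e_2> = 7/sqrt(6).
Square and sum: Σ |<v, e_j>|^2 = 17/2.
Compute ||v||^2 = v·v = 13.
Deficit = 13 − 17/2 = 9/2 ≥ 0, confirming Bessel's inequality. (The deficit equals ||v − Σ <v,e_j> e_j||^2, the squared distance from v to span{e_j}.)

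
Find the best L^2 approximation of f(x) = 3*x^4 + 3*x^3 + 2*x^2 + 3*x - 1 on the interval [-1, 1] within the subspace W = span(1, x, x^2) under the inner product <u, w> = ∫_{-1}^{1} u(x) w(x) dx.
g(x) = 32*x^2/7 + 24*x/5 - 44/35

The best approximation g ∈ W is the orthogonal projection of f onto W. Writing g = a_0 + a_1 x + a_2 x^2, the coefficients solve the normal equations G · a = b where
  G_{ij} = <φ_i, φ_j> and b_i = <f, φ_i>, with φ_0 = 1, φ_1 = x, φ_2 = x^2.
G =
  [2, 0, 2/3]
  [0, 2/3, 0]
  [2/3, 0, 2/5],
b = (8/15, 16/5, 104/105).
Solving gives a_0 = -44/35, a_1 = 24/5, a_2 = 32/7, so
  g(x) = 32*x^2/7 + 24*x/5 - 44/35.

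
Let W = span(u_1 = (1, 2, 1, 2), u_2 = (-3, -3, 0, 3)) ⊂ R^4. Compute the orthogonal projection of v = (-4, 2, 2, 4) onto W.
proj_W(v) = (-34/29, 2/29, 36/29, 142/29)

Set up U = [u_1 | ... | u_2] ∈ R^(4×2). The projector onto W = col(U) is P = U (U^T U)^(-1) U^T.
Compute U^T U =
  [10, -3]
  [-3, 27],
and U^T v = (10, 18).
Solve U^T U · c = U^T v for the coefficients: c = (36/29, 70/87). The projection is proj_W(v) = U c.
Check: (v - proj_W(v)) · u_1 = 0  (should be 0).
Check: (v - proj_W(v)) · u_2 = 0  (should be 0).
Result: proj_W(v) = (-34/29, 2/29, 36/29, 142/29).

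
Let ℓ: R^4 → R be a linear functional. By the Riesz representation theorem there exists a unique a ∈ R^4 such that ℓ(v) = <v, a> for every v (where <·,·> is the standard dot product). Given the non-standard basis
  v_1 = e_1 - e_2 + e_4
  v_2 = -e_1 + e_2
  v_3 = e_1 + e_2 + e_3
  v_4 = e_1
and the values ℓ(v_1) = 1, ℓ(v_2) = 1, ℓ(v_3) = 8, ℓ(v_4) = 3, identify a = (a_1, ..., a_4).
a = (3, 4, 1, 2)

Write a = (a_1, ..., a_4) in the standard basis. For each basis vector v_i, ℓ(v_i) = <v_i, a> is a linear equation in the a_j's. Collect the n equations into a matrix system V a = ℓ, where row i of V is v_i (expressed in the standard basis). Since V is invertible (lower-triangular with 1s on the diagonal, up to permutation), solve by back-substitution:
  V =
[[1, -1, 0, 1],
 [-1, 1, 0, 0],
 [1, 1, 1, 0],
 [1, 0, 0, 0]]
  V a = (1, 1, 8, 3)
Solving gives a = (3, 4, 1, 2).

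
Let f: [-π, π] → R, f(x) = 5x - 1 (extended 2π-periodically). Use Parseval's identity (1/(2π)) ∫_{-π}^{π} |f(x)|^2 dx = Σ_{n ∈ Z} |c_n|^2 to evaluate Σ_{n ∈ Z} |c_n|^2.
Σ |c_n|^2 = 25π^2/3 + 1

Expand and integrate term by term over [-π, π]:
  ∫ (5x)^2 dx = 25·(2π^3/3); ∫ 2·5·(-1)·x dx = 0 (odd integrand); ∫ (-1)^2 dx = 1·2π.
So (1/(2π)) ∫_{-π}^{π} (5x - 1)^2 dx = 25π^2/3 + 1 = 25π^2/3 + 1.
Parseval ⇒ Σ |c_n|^2 = 25π^2/3 + 1.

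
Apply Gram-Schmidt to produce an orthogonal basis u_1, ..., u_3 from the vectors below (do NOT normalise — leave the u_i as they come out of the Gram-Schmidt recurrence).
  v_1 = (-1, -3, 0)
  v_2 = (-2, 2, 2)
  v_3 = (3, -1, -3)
Orthogonal basis:
  u_1 = (-1, -3, 0)
  u_2 = (-12/5, 4/5, 2)
  u_3 = (-3/13, 1/13, -4/13)

Apply the Gram-Schmidt recurrence
  u_1 = v_1
  u_i = v_i − Σ_{j<i} ((v_i · u_j) / (u_j · u_j)) · u_j.

Step by step this gives:
  u_1 = (-1, -3, 0)
  u_2 = (-12/5, 4/5, 2)
  u_3 = (-3/13, 1/13, -4/13)

Orthogonality check:
  u_2 · u_1 = 0 (should be 0)
  u_3 · u_1 = 0 (should be 0)
  u_3 · u_2 = 0 (should be 0)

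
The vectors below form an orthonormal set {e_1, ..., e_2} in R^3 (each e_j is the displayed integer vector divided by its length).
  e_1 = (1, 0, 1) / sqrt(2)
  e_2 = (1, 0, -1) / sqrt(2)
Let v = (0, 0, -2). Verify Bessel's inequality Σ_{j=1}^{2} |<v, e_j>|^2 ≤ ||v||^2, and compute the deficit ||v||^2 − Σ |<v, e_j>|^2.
Σ |<v, e_j>|^2 = 4; ||v||^2 = 4; deficit = 0

Write each e_j = u_j / sqrt(<u_j, u_j>) where u_j is the displayed integer vector. Then <v, e_j> = <v, u_j> / sqrt(<u_j, u_j>), so |<v, e_j>|^2 = <v, u_j>^2 / <u_j, u_j>.
Coefficients: <v, e_1> = -2/sqrt(2), <v, e_2> = 2/sqrt(2).
Square and sum: Σ |<v, e_j>|^2 = 4.
Compute ||v||^2 = v·v = 4.
Deficit = 4 − 4 = 0 ≥ 0, confirming Bessel's inequality. (The deficit equals ||v − Σ <v,e_j> e_j||^2, the squared distance from v to span{e_j}.)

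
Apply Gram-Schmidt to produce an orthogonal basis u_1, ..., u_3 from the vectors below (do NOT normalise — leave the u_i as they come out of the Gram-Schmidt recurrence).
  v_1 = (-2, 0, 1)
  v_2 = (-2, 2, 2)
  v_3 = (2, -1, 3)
Orthogonal basis:
  u_1 = (-2, 0, 1)
  u_2 = (2/5, 2, 4/5)
  u_3 = (3/2, -3/2, 3)

Apply the Gram-Schmidt recurrence
  u_1 = v_1
  u_i = v_i − Σ_{j<i} ((v_i · u_j) / (u_j · u_j)) · u_j.

Step by step this gives:
  u_1 = (-2, 0, 1)
  u_2 = (2/5, 2, 4/5)
  u_3 = (3/2, -3/2, 3)

Orthogonality check:
  u_2 · u_1 = 0 (should be 0)
  u_3 · u_1 = 0 (should be 0)
  u_3 · u_2 = 0 (should be 0)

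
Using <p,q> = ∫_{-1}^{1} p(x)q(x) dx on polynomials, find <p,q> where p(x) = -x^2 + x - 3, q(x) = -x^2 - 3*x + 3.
<p,q> = -98/5

Expand the product: p(x)·q(x) = x^4 + 2*x^3 - 3*x^2 + 12*x - 9.
∫_{-1}^{1} of each monomial x^k gives [2/(k+1) if k even, 0 if k odd]. Integrating term-by-term (or equivalently evaluating the antiderivative F(x) = x^5/5 + x^4/2 - x^3 + 6*x^2 - 9*x at the endpoints):
  F(1) − F(−1) = -33/10 − (163/10) = -98/5.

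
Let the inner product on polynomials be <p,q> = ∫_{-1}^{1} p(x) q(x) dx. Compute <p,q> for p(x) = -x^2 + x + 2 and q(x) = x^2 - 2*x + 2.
<p,q> = 94/15

Expand the product: p(x)·q(x) = -x^4 + 3*x^3 - 2*x^2 - 2*x + 4.
∫_{-1}^{1} of each monomial x^k gives [2/(k+1) if k even, 0 if k odd]. Integrating term-by-term (or equivalently evaluating the antiderivative F(x) = -x^5/5 + 3*x^4/4 - 2*x^3/3 - x^2 + 4*x at the endpoints):
  F(1) − F(−1) = 173/60 − (-203/60) = 94/15.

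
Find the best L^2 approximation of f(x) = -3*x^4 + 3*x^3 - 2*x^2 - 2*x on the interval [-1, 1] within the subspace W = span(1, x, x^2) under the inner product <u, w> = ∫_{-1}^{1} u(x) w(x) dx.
g(x) = -32*x^2/7 - x/5 + 9/35

The best approximation g ∈ W is the orthogonal projection of f onto W. Writing g = a_0 + a_1 x + a_2 x^2, the coefficients solve the normal equations G · a = b where
  G_{ij} = <φ_i, φ_j> and b_i = <f, φ_i>, with φ_0 = 1, φ_1 = x, φ_2 = x^2.
G =
  [2, 0, 2/3]
  [0, 2/3, 0]
  [2/3, 0, 2/5],
b = (-38/15, -2/15, -58/35).
Solving gives a_0 = 9/35, a_1 = -1/5, a_2 = -32/7, so
  g(x) = -32*x^2/7 - x/5 + 9/35.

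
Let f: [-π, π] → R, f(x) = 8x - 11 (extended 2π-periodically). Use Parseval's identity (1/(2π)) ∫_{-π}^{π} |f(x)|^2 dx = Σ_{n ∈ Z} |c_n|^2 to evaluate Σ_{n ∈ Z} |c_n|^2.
Σ |c_n|^2 = 64π^2/3 + 121

Expand and integrate term by term over [-π, π]:
  ∫ (8x)^2 dx = 64·(2π^3/3); ∫ 2·8·(-11)·x dx = 0 (odd integrand); ∫ (-11)^2 dx = 121·2π.
So (1/(2π)) ∫_{-π}^{π} (8x - 11)^2 dx = 64π^2/3 + 121 = 64π^2/3 + 121.
Parseval ⇒ Σ |c_n|^2 = 64π^2/3 + 121.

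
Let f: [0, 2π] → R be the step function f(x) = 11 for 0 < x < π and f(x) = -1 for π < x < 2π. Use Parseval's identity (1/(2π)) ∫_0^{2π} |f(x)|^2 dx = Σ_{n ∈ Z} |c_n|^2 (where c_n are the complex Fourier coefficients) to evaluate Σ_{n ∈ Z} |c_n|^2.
Σ |c_n|^2 = 61

Parseval equates the L^2 energy of f (normalised by 1/(2π)) with the ℓ^2 sum of its Fourier coefficients: (1/(2π)) ∫_0^{2π} |f|^2 = Σ |c_n|^2.
Compute the left side: (1/(2π)) [∫_0^π 11^2 dx + ∫_π^{2π} (-1)^2 dx] = (1/(2π)) · (121π + 1π) = (121 + 1)/2 = 61.
So Σ_{n ∈ Z} |c_n|^2 = 61.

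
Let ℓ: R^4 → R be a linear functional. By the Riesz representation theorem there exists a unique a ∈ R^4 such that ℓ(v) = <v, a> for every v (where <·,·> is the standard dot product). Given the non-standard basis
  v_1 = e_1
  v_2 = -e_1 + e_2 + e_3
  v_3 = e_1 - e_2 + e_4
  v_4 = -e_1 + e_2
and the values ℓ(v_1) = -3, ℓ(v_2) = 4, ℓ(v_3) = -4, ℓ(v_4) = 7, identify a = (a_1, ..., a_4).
a = (-3, 4, -3, 3)

Write a = (a_1, ..., a_4) in the standard basis. For each basis vector v_i, ℓ(v_i) = <v_i, a> is a linear equation in the a_j's. Collect the n equations into a matrix system V a = ℓ, where row i of V is v_i (expressed in the standard basis). Since V is invertible (lower-triangular with 1s on the diagonal, up to permutation), solve by back-substitution:
  V =
[[1, 0, 0, 0],
 [-1, 1, 1, 0],
 [1, -1, 0, 1],
 [-1, 1, 0, 0]]
  V a = (-3, 4, -4, 7)
Solving gives a = (-3, 4, -3, 3).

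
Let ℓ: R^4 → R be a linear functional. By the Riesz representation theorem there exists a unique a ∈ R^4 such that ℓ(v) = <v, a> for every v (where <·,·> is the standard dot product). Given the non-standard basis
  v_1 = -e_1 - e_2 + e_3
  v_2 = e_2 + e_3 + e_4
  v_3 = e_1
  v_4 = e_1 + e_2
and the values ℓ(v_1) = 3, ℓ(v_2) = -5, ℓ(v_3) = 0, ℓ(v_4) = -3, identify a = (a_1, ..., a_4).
a = (0, -3, 0, -2)

Write a = (a_1, ..., a_4) in the standard basis. For each basis vector v_i, ℓ(v_i) = <v_i, a> is a linear equation in the a_j's. Collect the n equations into a matrix system V a = ℓ, where row i of V is v_i (expressed in the standard basis). Since V is invertible (lower-triangular with 1s on the diagonal, up to permutation), solve by back-substitution:
  V =
[[-1, -1, 1, 0],
 [0, 1, 1, 1],
 [1, 0, 0, 0],
 [1, 1, 0, 0]]
  V a = (3, -5, 0, -3)
Solving gives a = (0, -3, 0, -2).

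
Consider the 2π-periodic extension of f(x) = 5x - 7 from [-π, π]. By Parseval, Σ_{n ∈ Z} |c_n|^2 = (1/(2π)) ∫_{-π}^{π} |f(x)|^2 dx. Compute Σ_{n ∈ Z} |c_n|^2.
Σ |c_n|^2 = 25π^2/3 + 49

Expand and integrate term by term over [-π, π]:
  ∫ (5x)^2 dx = 25·(2π^3/3); ∫ 2·5·(-7)·x dx = 0 (odd integrand); ∫ (-7)^2 dx = 49·2π.
So (1/(2π)) ∫_{-π}^{π} (5x - 7)^2 dx = 25π^2/3 + 49 = 25π^2/3 + 49.
Parseval ⇒ Σ |c_n|^2 = 25π^2/3 + 49.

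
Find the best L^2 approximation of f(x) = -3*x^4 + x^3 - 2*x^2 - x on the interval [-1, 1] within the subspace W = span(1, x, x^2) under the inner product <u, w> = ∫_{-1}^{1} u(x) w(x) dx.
g(x) = -32*x^2/7 - 2*x/5 + 9/35

The best approximation g ∈ W is the orthogonal projection of f onto W. Writing g = a_0 + a_1 x + a_2 x^2, the coefficients solve the normal equations G · a = b where
  G_{ij} = <φ_i, φ_j> and b_i = <f, φ_i>, with φ_0 = 1, φ_1 = x, φ_2 = x^2.
G =
  [2, 0, 2/3]
  [0, 2/3, 0]
  [2/3, 0, 2/5],
b = (-38/15, -4/15, -58/35).
Solving gives a_0 = 9/35, a_1 = -2/5, a_2 = -32/7, so
  g(x) = -32*x^2/7 - 2*x/5 + 9/35.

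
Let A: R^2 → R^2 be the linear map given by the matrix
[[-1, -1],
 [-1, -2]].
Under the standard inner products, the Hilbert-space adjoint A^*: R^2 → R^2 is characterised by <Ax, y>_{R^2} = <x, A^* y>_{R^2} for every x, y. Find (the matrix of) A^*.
A^* = A^T =
[[-1, -1],
 [-1, -2]]

For real matrices with standard dot products, the defining identity <Ax, y> = <x, A^* y> gives (Ax)^T y = x^T (A^*) y, i.e. x^T A^T y = x^T (A^*) y. Since this holds for all x, y, we must have A^* = A^T. Therefore
A^* =
[[-1, -1],
 [-1, -2]].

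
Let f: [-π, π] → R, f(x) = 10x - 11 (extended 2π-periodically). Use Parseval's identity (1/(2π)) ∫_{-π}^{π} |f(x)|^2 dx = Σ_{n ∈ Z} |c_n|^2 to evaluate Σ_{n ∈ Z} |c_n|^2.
Σ |c_n|^2 = 100π^2/3 + 121

Expand and integrate term by term over [-π, π]:
  ∫ (10x)^2 dx = 100·(2π^3/3); ∫ 2·10·(-11)·x dx = 0 (odd integrand); ∫ (-11)^2 dx = 121·2π.
So (1/(2π)) ∫_{-π}^{π} (10x - 11)^2 dx = 100π^2/3 + 121 = 100π^2/3 + 121.
Parseval ⇒ Σ |c_n|^2 = 100π^2/3 + 121.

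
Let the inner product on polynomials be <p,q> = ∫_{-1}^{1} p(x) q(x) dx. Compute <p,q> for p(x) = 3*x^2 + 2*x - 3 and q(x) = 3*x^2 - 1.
<p,q> = 8/5

Expand the product: p(x)·q(x) = 9*x^4 + 6*x^3 - 12*x^2 - 2*x + 3.
∫_{-1}^{1} of each monomial x^k gives [2/(k+1) if k even, 0 if k odd]. Integrating term-by-term (or equivalently evaluating the antiderivative F(x) = 9*x^5/5 + 3*x^4/2 - 4*x^3 - x^2 + 3*x at the endpoints):
  F(1) − F(−1) = 13/10 − (-3/10) = 8/5.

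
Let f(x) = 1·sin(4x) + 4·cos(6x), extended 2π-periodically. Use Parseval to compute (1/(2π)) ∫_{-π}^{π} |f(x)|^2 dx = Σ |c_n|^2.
Σ |c_n|^2 = 17/2

Expand |f|^2 and use orthogonality of {sin(nx), cos(mx)} on [-π, π]:
  ∫_{-π}^{π} sin(nx)^2 dx = π, ∫ cos(mx)^2 dx = π, and cross terms integrate to 0.
So ∫_{-π}^{π} f(x)^2 dx = 1^2 · π + 4^2 · π = (1 + 16)π.
Divide by 2π: (1 + 16)/2 = 17/2.
By Parseval, this equals Σ |c_n|^2.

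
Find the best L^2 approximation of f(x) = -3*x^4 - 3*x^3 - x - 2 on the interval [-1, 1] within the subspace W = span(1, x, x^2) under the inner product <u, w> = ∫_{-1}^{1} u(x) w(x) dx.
g(x) = -18*x^2/7 - 14*x/5 - 61/35

The best approximation g ∈ W is the orthogonal projection of f onto W. Writing g = a_0 + a_1 x + a_2 x^2, the coefficients solve the normal equations G · a = b where
  G_{ij} = <φ_i, φ_j> and b_i = <f, φ_i>, with φ_0 = 1, φ_1 = x, φ_2 = x^2.
G =
  [2, 0, 2/3]
  [0, 2/3, 0]
  [2/3, 0, 2/5],
b = (-26/5, -28/15, -46/21).
Solving gives a_0 = -61/35, a_1 = -14/5, a_2 = -18/7, so
  g(x) = -18*x^2/7 - 14*x/5 - 61/35.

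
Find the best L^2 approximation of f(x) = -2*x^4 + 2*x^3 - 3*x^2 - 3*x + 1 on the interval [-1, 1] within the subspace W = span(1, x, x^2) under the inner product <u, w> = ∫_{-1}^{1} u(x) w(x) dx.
g(x) = -33*x^2/7 - 9*x/5 + 41/35

The best approximation g ∈ W is the orthogonal projection of f onto W. Writing g = a_0 + a_1 x + a_2 x^2, the coefficients solve the normal equations G · a = b where
  G_{ij} = <φ_i, φ_j> and b_i = <f, φ_i>, with φ_0 = 1, φ_1 = x, φ_2 = x^2.
G =
  [2, 0, 2/3]
  [0, 2/3, 0]
  [2/3, 0, 2/5],
b = (-4/5, -6/5, -116/105).
Solving gives a_0 = 41/35, a_1 = -9/5, a_2 = -33/7, so
  g(x) = -33*x^2/7 - 9*x/5 + 41/35.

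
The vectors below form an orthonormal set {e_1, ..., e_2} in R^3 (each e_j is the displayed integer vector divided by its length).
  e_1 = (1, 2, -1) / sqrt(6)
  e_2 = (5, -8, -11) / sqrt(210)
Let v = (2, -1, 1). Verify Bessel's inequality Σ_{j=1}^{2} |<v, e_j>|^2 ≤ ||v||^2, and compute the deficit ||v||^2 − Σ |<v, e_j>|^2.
Σ |<v, e_j>|^2 = 2/5; ||v||^2 = 6; deficit = 28/5

Write each e_j = u_j / sqrt(<u_j, u_j>) where u_j is the displayed integer vector. Then <v, e_j> = <v, u_j> / sqrt(<u_j, u_j>), so |<v, e_j>|^2 = <v, u_j>^2 / <u_j, u_j>.
Coefficients: <v, e_1> = -1/sqrt(6), <v, e_2> = 7/sqrt(210).
Square and sum: Σ |<v, e_j>|^2 = 2/5.
Compute ||v||^2 = v·v = 6.
Deficit = 6 − 2/5 = 28/5 ≥ 0, confirming Bessel's inequality. (The deficit equals ||v − Σ <v,e_j> e_j||^2, the squared distance from v to span{e_j}.)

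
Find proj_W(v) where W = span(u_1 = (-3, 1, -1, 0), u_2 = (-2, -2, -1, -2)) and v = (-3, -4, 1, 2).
proj_W(v) = (-179/118, -151/118, -43/59, -79/59)

Set up U = [u_1 | ... | u_2] ∈ R^(4×2). The projector onto W = col(U) is P = U (U^T U)^(-1) U^T.
Compute U^T U =
  [11, 5]
  [5, 13],
and U^T v = (4, 9).
Solve U^T U · c = U^T v for the coefficients: c = (7/118, 79/118). The projection is proj_W(v) = U c.
Check: (v - proj_W(v)) · u_1 = 0  (should be 0).
Check: (v - proj_W(v)) · u_2 = 0  (should be 0).
Result: proj_W(v) = (-179/118, -151/118, -43/59, -79/59).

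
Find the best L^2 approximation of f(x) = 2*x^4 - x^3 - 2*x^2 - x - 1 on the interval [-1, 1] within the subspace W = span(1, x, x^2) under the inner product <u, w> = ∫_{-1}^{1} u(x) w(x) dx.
g(x) = -2*x^2/7 - 8*x/5 - 41/35

The best approximation g ∈ W is the orthogonal projection of f onto W. Writing g = a_0 + a_1 x + a_2 x^2, the coefficients solve the normal equations G · a = b where
  G_{ij} = <φ_i, φ_j> and b_i = <f, φ_i>, with φ_0 = 1, φ_1 = x, φ_2 = x^2.
G =
  [2, 0, 2/3]
  [0, 2/3, 0]
  [2/3, 0, 2/5],
b = (-38/15, -16/15, -94/105).
Solving gives a_0 = -41/35, a_1 = -8/5, a_2 = -2/7, so
  g(x) = -2*x^2/7 - 8*x/5 - 41/35.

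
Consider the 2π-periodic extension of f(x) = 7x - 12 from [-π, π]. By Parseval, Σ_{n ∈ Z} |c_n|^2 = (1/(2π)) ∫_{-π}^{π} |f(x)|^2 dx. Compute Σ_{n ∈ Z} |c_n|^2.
Σ |c_n|^2 = 49π^2/3 + 144

Expand and integrate term by term over [-π, π]:
  ∫ (7x)^2 dx = 49·(2π^3/3); ∫ 2·7·(-12)·x dx = 0 (odd integrand); ∫ (-12)^2 dx = 144·2π.
So (1/(2π)) ∫_{-π}^{π} (7x - 12)^2 dx = 49π^2/3 + 144 = 49π^2/3 + 144.
Parseval ⇒ Σ |c_n|^2 = 49π^2/3 + 144.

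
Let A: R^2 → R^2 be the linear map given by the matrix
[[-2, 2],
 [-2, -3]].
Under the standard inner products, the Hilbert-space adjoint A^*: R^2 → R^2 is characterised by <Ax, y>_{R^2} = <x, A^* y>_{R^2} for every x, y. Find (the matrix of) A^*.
A^* = A^T =
[[-2, -2],
 [2, -3]]

For real matrices with standard dot products, the defining identity <Ax, y> = <x, A^* y> gives (Ax)^T y = x^T (A^*) y, i.e. x^T A^T y = x^T (A^*) y. Since this holds for all x, y, we must have A^* = A^T. Therefore
A^* =
[[-2, -2],
 [2, -3]].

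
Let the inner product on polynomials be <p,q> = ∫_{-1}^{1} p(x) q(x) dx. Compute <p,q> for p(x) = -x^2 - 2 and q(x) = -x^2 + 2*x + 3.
<p,q> = -184/15

Expand the product: p(x)·q(x) = x^4 - 2*x^3 - x^2 - 4*x - 6.
∫_{-1}^{1} of each monomial x^k gives [2/(k+1) if k even, 0 if k odd]. Integrating term-by-term (or equivalently evaluating the antiderivative F(x) = x^5/5 - x^4/2 - x^3/3 - 2*x^2 - 6*x at the endpoints):
  F(1) − F(−1) = -259/30 − (109/30) = -184/15.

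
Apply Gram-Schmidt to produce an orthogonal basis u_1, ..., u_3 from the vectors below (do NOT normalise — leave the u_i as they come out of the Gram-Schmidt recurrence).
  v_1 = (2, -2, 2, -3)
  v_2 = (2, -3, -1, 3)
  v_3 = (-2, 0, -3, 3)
Orthogonal basis:
  u_1 = (2, -2, 2, -3)
  u_2 = (44/21, -65/21, -19/21, 20/7)
  u_3 = (-202/241, -411/482, -439/482, -144/241)

Apply the Gram-Schmidt recurrence
  u_1 = v_1
  u_i = v_i − Σ_{j<i} ((v_i · u_j) / (u_j · u_j)) · u_j.

Step by step this gives:
  u_1 = (2, -2, 2, -3)
  u_2 = (44/21, -65/21, -19/21, 20/7)
  u_3 = (-202/241, -411/482, -439/482, -144/241)

Orthogonality check:
  u_2 · u_1 = 0 (should be 0)
  u_3 · u_1 = 0 (should be 0)
  u_3 · u_2 = 0 (should be 0)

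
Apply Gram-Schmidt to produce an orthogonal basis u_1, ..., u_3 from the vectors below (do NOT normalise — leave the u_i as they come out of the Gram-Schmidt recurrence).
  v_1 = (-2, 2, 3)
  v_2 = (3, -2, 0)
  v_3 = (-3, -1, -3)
Orthogonal basis:
  u_1 = (-2, 2, 3)
  u_2 = (31/17, -14/17, 30/17)
  u_3 = (-126/121, -189/121, 42/121)

Apply the Gram-Schmidt recurrence
  u_1 = v_1
  u_i = v_i − Σ_{j<i} ((v_i · u_j) / (u_j · u_j)) · u_j.

Step by step this gives:
  u_1 = (-2, 2, 3)
  u_2 = (31/17, -14/17, 30/17)
  u_3 = (-126/121, -189/121, 42/121)

Orthogonality check:
  u_2 · u_1 = 0 (should be 0)
  u_3 · u_1 = 0 (should be 0)
  u_3 · u_2 = 0 (should be 0)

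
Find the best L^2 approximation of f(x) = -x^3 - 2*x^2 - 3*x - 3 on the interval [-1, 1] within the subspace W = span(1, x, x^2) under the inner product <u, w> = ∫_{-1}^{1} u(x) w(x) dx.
g(x) = -2*x^2 - 18*x/5 - 3

The best approximation g ∈ W is the orthogonal projection of f onto W. Writing g = a_0 + a_1 x + a_2 x^2, the coefficients solve the normal equations G · a = b where
  G_{ij} = <φ_i, φ_j> and b_i = <f, φ_i>, with φ_0 = 1, φ_1 = x, φ_2 = x^2.
G =
  [2, 0, 2/3]
  [0, 2/3, 0]
  [2/3, 0, 2/5],
b = (-22/3, -12/5, -14/5).
Solving gives a_0 = -3, a_1 = -18/5, a_2 = -2, so
  g(x) = -2*x^2 - 18*x/5 - 3.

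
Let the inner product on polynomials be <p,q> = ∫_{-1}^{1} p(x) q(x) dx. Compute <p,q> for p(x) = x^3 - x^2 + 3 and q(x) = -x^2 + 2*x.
<p,q> = -4/5

Expand the product: p(x)·q(x) = -x^5 + 3*x^4 - 2*x^3 - 3*x^2 + 6*x.
∫_{-1}^{1} of each monomial x^k gives [2/(k+1) if k even, 0 if k odd]. Integrating term-by-term (or equivalently evaluating the antiderivative F(x) = -x^6/6 + 3*x^5/5 - x^4/2 - x^3 + 3*x^2 at the endpoints):
  F(1) − F(−1) = 29/15 − (41/15) = -4/5.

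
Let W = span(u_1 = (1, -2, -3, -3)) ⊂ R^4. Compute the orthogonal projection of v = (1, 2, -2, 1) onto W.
proj_W(v) = (0, 0, 0, 0)

Set up U = [u_1 | ... | u_1] ∈ R^(4×1). The projector onto W = col(U) is P = U (U^T U)^(-1) U^T.
Compute U^T U =
  [23],
and U^T v = (0).
Solve U^T U · c = U^T v for the coefficients: c = (0). The projection is proj_W(v) = U c.
Check: (v - proj_W(v)) · u_1 = 0  (should be 0).
Result: proj_W(v) = (0, 0, 0, 0).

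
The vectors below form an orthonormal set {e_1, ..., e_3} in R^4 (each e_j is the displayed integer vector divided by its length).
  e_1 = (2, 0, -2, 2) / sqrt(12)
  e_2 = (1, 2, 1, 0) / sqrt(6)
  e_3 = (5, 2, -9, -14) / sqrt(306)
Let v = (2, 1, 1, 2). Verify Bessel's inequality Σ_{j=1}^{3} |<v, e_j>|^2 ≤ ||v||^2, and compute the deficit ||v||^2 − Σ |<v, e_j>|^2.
Σ |<v, e_j>|^2 = 1409/153; ||v||^2 = 10; deficit = 121/153

Write each e_j = u_j / sqrt(<u_j, u_j>) where u_j is the displayed integer vector. Then <v, e_j> = <v, u_j> / sqrt(<u_j, u_j>), so |<v, e_j>|^2 = <v, u_j>^2 / <u_j, u_j>.
Coefficients: <v, e_1> = 6/sqrt(12), <v, e_2> = 5/sqrt(6), <v, e_3> = -25/sqrt(306).
Square and sum: Σ |<v, e_j>|^2 = 1409/153.
Compute ||v||^2 = v·v = 10.
Deficit = 10 − 1409/153 = 121/153 ≥ 0, confirming Bessel's inequality. (The deficit equals ||v − Σ <v,e_j> e_j||^2, the squared distance from v to span{e_j}.)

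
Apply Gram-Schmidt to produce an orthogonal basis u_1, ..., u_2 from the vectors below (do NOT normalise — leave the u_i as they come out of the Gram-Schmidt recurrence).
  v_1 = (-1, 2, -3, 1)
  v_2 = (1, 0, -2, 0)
Orthogonal basis:
  u_1 = (-1, 2, -3, 1)
  u_2 = (4/3, -2/3, -1, -1/3)

Apply the Gram-Schmidt recurrence
  u_1 = v_1
  u_i = v_i − Σ_{j<i} ((v_i · u_j) / (u_j · u_j)) · u_j.

Step by step this gives:
  u_1 = (-1, 2, -3, 1)
  u_2 = (4/3, -2/3, -1, -1/3)

Orthogonality check:
  u_2 · u_1 = 0 (should be 0)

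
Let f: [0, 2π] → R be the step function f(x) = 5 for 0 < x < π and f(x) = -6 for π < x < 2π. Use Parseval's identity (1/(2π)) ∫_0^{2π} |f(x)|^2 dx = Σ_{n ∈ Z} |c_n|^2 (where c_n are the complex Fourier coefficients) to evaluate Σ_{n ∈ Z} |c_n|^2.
Σ |c_n|^2 = 61/2

Parseval equates the L^2 energy of f (normalised by 1/(2π)) with the ℓ^2 sum of its Fourier coefficients: (1/(2π)) ∫_0^{2π} |f|^2 = Σ |c_n|^2.
Compute the left side: (1/(2π)) [∫_0^π 5^2 dx + ∫_π^{2π} (-6)^2 dx] = (1/(2π)) · (25π + 36π) = (25 + 36)/2 = 61/2.
So Σ_{n ∈ Z} |c_n|^2 = 61/2.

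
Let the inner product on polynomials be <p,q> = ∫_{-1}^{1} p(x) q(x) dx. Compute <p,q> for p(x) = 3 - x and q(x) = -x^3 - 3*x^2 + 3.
<p,q> = 62/5

Expand the product: p(x)·q(x) = x^4 - 9*x^2 - 3*x + 9.
∫_{-1}^{1} of each monomial x^k gives [2/(k+1) if k even, 0 if k odd]. Integrating term-by-term (or equivalently evaluating the antiderivative F(x) = x^5/5 - 3*x^3 - 3*x^2/2 + 9*x at the endpoints):
  F(1) − F(−1) = 47/10 − (-77/10) = 62/5.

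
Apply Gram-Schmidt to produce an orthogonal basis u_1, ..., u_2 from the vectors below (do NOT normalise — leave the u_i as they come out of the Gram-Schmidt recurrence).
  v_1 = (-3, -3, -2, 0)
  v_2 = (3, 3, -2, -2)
Orthogonal basis:
  u_1 = (-3, -3, -2, 0)
  u_2 = (12/11, 12/11, -36/11, -2)

Apply the Gram-Schmidt recurrence
  u_1 = v_1
  u_i = v_i − Σ_{j<i} ((v_i · u_j) / (u_j · u_j)) · u_j.

Step by step this gives:
  u_1 = (-3, -3, -2, 0)
  u_2 = (12/11, 12/11, -36/11, -2)

Orthogonality check:
  u_2 · u_1 = 0 (should be 0)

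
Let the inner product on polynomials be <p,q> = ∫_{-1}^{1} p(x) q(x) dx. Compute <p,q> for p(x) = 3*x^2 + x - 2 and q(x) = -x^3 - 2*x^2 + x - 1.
<p,q> = 38/15

Expand the product: p(x)·q(x) = -3*x^5 - 7*x^4 + 3*x^3 + 2*x^2 - 3*x + 2.
∫_{-1}^{1} of each monomial x^k gives [2/(k+1) if k even, 0 if k odd]. Integrating term-by-term (or equivalently evaluating the antiderivative F(x) = -x^6/2 - 7*x^5/5 + 3*x^4/4 + 2*x^3/3 - 3*x^2/2 + 2*x at the endpoints):
  F(1) − F(−1) = 1/60 − (-151/60) = 38/15.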